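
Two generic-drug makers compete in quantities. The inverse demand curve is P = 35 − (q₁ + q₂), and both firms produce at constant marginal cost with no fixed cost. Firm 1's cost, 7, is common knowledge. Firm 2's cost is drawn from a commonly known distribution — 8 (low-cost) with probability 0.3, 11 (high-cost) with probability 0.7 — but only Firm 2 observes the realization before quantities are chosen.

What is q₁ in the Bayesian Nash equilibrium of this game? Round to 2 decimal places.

10.37

Firm 2 with cost c maximizes (35 − (q₁+q₂) − c)·q₂, giving q₂(c) = (35 − c − q₁)/2.
E[c₂] = 0.3·8 + 0.7·11 = 10.1
Firm 1's FOC against E[q₂] yields q₁ = (35 − 2·7 + E[c₂])/3 = (35 − 14 + 10.1)/3 = 10.3667.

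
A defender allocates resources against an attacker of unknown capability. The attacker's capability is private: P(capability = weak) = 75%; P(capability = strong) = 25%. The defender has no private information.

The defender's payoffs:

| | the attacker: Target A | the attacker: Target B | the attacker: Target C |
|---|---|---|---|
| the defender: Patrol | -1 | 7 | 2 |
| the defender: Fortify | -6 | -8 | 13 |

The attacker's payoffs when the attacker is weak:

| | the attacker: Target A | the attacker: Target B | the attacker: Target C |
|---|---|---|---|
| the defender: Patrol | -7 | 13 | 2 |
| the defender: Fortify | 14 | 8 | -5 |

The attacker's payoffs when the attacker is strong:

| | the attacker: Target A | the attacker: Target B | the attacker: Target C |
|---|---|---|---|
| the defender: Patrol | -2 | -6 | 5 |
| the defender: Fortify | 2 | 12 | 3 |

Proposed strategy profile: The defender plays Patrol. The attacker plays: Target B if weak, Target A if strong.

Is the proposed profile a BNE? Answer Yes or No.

The defender plays Patrol: E[Patrol] = 0.75·(7) + 0.25·(-1) = 5; E[Fortify] = -7.5. Best-responding. ✓
The attacker (capability weak), facing Patrol: Target A gives -7, Target B gives 13, Target C gives 2. Proposed Target B is best. ✓
The attacker (capability strong), facing Patrol: Target A gives -2, Target B gives -6, Target C gives 5. Proposed Target A is not best — profitable deviation exists. ✗

No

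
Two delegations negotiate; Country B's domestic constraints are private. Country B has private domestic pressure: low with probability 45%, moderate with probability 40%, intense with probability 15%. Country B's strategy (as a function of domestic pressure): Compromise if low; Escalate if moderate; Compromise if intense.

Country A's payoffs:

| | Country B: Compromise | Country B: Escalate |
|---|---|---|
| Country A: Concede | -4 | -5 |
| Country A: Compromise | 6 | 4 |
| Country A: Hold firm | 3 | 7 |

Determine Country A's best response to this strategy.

Compromise

E[Concede] = 0.45·(-4) + 0.4·(-5) + 0.15·(-4) = -4.4
E[Compromise] = 0.45·(6) + 0.4·(4) + 0.15·(6) = 5.2
E[Hold firm] = 0.45·(3) + 0.4·(7) + 0.15·(3) = 4.6
Best response: Compromise (5.2 is the largest).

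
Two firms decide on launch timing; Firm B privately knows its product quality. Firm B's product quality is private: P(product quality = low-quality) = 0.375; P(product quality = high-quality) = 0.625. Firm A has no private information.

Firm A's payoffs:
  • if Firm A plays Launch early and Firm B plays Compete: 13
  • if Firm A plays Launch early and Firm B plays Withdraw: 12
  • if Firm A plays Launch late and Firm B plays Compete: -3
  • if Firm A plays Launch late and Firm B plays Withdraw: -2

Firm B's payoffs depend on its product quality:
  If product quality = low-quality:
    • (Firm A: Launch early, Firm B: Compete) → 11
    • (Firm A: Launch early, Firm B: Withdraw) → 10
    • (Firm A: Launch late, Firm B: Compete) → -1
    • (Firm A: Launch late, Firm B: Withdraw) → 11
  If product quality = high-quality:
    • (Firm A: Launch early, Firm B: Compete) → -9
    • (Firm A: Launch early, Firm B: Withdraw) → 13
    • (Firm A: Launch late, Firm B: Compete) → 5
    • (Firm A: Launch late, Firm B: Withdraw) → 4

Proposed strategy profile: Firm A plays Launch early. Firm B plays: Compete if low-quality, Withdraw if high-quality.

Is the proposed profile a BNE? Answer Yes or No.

Firm A plays Launch early: E[Launch early] = 0.375·(13) + 0.625·(12) = 12.375; E[Launch late] = -2.375. Best-responding. ✓
Firm B (product quality low-quality), facing Launch early: Compete gives 11, Withdraw gives 10. Proposed Compete is best. ✓
Firm B (product quality high-quality), facing Launch early: Compete gives -9, Withdraw gives 13. Proposed Withdraw is best. ✓

Yes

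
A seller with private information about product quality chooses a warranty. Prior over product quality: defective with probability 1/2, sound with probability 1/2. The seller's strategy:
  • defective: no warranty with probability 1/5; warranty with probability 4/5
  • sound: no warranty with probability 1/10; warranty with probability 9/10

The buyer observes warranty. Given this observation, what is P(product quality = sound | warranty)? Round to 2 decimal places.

P(warranty) = (1/2)·(4/5) + (1/2)·(9/10) = 17/20
P(sound | warranty) = ((1/2)·(9/10)) / (17/20) = (9/20) / (17/20) = 9/17

0.53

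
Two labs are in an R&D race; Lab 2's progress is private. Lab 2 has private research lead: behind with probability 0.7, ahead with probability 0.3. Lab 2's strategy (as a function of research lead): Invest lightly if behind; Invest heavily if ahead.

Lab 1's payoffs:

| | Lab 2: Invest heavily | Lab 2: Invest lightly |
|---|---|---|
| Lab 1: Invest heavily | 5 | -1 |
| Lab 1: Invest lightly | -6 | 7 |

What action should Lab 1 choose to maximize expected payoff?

E[Invest heavily] = 0.7·(-1) + 0.3·(5) = 0.8
E[Invest lightly] = 0.7·(7) + 0.3·(-6) = 3.1
Best response: Invest lightly (3.1 is the largest).

Invest lightly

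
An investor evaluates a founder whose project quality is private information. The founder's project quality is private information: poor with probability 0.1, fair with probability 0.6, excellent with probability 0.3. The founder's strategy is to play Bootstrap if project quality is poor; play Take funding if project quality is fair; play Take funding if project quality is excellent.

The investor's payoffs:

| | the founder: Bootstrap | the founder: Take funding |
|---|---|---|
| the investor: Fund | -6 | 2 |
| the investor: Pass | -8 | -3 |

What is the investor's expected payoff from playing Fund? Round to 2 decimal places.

1.20

E[Fund] = 0.1·(-6) + 0.6·2 + 0.3·2 = (-0.6) + 1.2 + 0.6 = 1.2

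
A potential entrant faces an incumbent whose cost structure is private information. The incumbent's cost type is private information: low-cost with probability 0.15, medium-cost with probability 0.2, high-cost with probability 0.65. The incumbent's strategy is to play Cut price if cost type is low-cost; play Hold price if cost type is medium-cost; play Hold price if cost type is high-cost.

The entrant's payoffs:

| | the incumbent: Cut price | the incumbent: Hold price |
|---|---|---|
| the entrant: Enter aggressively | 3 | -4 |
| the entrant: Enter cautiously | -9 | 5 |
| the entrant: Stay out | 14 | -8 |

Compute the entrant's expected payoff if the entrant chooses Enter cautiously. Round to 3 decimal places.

Take the expectation over the incumbent's cost type, weighting each type's action by its prior probability.
E[Enter cautiously] = 0.15·(-9) + 0.2·5 + 0.65·5 = (-1.35) + 1 + 3.25 = 2.9

2.900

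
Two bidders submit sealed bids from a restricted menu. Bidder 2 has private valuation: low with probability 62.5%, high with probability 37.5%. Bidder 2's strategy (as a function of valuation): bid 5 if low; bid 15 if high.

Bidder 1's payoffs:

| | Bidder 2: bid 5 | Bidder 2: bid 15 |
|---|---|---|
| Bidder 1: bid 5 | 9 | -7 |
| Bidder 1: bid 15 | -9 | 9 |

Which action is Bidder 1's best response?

E[bid 5] = 0.625·(9) + 0.375·(-7) = 3
E[bid 15] = 0.625·(-9) + 0.375·(9) = -2.25
Best response: bid 5 (3 is the largest).

bid 5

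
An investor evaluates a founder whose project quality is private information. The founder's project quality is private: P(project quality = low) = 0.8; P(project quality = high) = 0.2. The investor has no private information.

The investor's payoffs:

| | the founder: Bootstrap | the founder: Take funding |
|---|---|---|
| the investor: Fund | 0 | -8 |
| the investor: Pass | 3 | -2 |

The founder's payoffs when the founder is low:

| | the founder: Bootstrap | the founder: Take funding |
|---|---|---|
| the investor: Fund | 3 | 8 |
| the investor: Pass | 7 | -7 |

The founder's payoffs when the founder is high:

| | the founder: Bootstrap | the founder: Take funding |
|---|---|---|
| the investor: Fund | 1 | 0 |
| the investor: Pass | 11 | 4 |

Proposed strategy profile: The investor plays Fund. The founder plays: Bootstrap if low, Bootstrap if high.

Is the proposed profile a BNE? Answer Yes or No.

No

The investor plays Fund: E[Fund] = 0.8·(0) + 0.2·(0) = 0; E[Pass] = 3. Not best-responding. ✗
The founder (project quality low), facing Fund: Bootstrap gives 3, Take funding gives 8. Proposed Bootstrap is not best — profitable deviation exists. ✗
The founder (project quality high), facing Fund: Bootstrap gives 1, Take funding gives 0. Proposed Bootstrap is best. ✓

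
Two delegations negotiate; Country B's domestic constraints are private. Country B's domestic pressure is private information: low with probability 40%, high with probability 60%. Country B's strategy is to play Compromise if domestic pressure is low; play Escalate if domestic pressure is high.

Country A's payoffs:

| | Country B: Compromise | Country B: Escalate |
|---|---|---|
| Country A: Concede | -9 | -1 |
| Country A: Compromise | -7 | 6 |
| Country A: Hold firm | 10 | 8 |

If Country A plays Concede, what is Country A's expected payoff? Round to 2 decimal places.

-4.20

Take the expectation over Country B's domestic pressure, weighting each type's action by its prior probability.
E[Concede] = 0.4·(-9) + 0.6·(-1) = (-3.6) + (-0.6) = -4.2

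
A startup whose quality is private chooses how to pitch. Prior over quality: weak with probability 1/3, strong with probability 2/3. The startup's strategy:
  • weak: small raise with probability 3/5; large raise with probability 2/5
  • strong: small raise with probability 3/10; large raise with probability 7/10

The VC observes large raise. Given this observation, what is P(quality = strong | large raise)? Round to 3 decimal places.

P(large raise) = (1/3)·(2/5) + (2/3)·(7/10) = 3/5
P(strong | large raise) = ((2/3)·(7/10)) / (3/5) = (7/15) / (3/5) = 7/9

0.778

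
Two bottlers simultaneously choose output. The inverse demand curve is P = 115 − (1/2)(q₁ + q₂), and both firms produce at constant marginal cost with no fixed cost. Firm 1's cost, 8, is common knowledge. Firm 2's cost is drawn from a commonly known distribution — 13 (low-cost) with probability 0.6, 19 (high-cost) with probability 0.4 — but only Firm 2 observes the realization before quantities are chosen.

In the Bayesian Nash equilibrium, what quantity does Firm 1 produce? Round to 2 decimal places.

Type-c best response for Firm 2: q₂(c) = (115 − c) − q₁/2.
Firm 1 maximizes expected profit; its first-order condition is 115 − q₁ − (1/2)E[q₂] − 8 = 0.
Substituting E[q₂] and solving: E[c₂] = 15.4, so q₁ = (115 − 2·8 + 15.4)/(3/2) = 76.2667.

76.27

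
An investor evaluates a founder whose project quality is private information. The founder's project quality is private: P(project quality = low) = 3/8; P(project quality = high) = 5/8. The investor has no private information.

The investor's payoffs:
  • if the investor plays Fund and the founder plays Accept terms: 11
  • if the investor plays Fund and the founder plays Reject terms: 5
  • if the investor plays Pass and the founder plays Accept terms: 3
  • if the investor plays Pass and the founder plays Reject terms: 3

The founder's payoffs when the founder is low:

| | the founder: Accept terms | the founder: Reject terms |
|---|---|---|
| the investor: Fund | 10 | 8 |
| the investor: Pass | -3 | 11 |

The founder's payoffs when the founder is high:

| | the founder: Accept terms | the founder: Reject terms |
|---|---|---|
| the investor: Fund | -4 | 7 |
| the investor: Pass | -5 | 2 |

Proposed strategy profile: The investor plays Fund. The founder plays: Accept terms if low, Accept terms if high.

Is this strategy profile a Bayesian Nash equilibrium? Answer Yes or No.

No

The investor plays Fund: E[Fund] = 3/8·(11) + 5/8·(11) = 11; E[Pass] = 3. Best-responding. ✓
The founder (project quality low), facing Fund: Accept terms gives 10, Reject terms gives 8. Proposed Accept terms is best. ✓
The founder (project quality high), facing Fund: Accept terms gives -4, Reject terms gives 7. Proposed Accept terms is not best — profitable deviation exists. ✗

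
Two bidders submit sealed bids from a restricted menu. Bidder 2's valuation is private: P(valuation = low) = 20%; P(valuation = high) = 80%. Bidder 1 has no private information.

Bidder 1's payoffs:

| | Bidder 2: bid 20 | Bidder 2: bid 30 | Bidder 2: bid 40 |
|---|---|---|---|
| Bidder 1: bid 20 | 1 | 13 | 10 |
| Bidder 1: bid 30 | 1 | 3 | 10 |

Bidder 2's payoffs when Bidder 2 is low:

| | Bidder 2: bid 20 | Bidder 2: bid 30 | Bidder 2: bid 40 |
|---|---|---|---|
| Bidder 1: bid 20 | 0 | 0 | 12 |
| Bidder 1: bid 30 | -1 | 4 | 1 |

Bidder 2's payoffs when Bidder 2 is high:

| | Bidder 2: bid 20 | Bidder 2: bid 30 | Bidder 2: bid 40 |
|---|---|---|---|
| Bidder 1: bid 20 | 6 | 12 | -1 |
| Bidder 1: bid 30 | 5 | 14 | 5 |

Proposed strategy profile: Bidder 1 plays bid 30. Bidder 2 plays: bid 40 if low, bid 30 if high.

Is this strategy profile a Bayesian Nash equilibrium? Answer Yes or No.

Bidder 1 plays bid 30: E[bid 30] = 0.2·(10) + 0.8·(3) = 4.4; E[bid 20] = 12.4. Not best-responding. ✗
Bidder 2 (valuation low), facing bid 30: bid 20 gives -1, bid 30 gives 4, bid 40 gives 1. Proposed bid 40 is not best — profitable deviation exists. ✗
Bidder 2 (valuation high), facing bid 30: bid 20 gives 5, bid 30 gives 14, bid 40 gives 5. Proposed bid 30 is best. ✓

No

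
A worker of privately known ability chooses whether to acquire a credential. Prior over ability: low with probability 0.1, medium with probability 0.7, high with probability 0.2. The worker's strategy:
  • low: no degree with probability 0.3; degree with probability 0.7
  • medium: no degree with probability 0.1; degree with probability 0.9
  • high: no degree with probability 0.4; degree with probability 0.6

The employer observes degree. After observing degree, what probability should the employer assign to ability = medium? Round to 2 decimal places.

Apply Bayes' rule using the sender's strategy as the likelihood.
P(degree) = 0.1·0.7 + 0.7·0.9 + 0.2·0.6 = 0.82
P(medium | degree) = (0.7·0.9) / 0.82 = 0.63 / 0.82 = 0.768293

0.77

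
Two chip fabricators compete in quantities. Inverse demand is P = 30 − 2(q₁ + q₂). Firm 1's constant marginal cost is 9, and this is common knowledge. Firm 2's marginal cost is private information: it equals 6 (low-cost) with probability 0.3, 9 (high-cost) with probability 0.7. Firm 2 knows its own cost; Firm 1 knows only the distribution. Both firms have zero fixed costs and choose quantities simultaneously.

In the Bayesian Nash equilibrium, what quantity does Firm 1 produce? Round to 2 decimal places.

Firm 2 with cost c maximizes (30 − 2(q₁+q₂) − c)·q₂, giving q₂(c) = (30 − c − 2q₁)/4.
E[c₂] = 0.3·6 + 0.7·9 = 8.1
Firm 1's FOC against E[q₂] yields q₁ = (30 − 2·9 + E[c₂])/6 = (30 − 18 + 8.1)/6 = 3.35.

3.35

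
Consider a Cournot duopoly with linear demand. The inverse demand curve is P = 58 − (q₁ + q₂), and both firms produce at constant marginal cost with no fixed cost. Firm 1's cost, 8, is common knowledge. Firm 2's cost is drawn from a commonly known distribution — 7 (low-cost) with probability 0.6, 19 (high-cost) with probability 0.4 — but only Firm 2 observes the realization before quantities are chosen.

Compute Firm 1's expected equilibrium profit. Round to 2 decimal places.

Each type of Firm 2 best-responds to q₁; Firm 1 best-responds to the expected q₂ over Firm 2's types.
Firm 2 with cost c maximizes (58 − (q₁+q₂) − c)·q₂, giving q₂(c) = (58 − c − q₁)/2.
E[c₂] = 0.6·7 + 0.4·19 = 11.8
Firm 1's FOC against E[q₂] yields q₁ = (58 − 2·8 + E[c₂])/3 = (58 − 16 + 11.8)/3 = 17.9333.
E[P] = 58 − (q₁ + E[q₂]) = 25.9333; Firm 1's expected profit = (E[P] − 8)·q₁ = (25.9333 − 8)·17.9333 = 321.604.

321.60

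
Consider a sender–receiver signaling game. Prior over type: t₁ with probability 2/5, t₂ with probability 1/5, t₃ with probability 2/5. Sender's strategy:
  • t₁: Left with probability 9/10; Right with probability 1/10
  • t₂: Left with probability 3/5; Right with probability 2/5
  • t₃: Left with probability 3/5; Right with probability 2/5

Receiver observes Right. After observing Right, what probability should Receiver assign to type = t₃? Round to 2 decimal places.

0.57

Apply Bayes' rule using the sender's strategy as the likelihood.
P(Right) = (2/5)·(1/10) + (1/5)·(2/5) + (2/5)·(2/5) = 7/25
P(t₃ | Right) = ((2/5)·(2/5)) / (7/25) = (4/25) / (7/25) = 4/7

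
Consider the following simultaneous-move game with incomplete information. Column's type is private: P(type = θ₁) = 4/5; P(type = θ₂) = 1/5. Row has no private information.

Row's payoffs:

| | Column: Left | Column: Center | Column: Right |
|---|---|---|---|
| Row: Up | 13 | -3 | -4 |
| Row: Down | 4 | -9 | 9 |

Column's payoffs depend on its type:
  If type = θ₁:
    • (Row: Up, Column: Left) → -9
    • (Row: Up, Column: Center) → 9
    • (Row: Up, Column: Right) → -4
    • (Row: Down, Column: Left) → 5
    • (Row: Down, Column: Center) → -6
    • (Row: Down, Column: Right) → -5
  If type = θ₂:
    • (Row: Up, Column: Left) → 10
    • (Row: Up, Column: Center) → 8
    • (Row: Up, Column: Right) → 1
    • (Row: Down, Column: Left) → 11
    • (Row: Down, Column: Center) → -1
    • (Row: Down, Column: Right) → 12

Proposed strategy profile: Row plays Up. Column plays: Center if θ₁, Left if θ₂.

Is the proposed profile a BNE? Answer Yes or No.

Yes

A profile is a BNE iff every type of every player is best-responding given beliefs about the other side.
Row plays Up: E[Up] = 4/5·(-3) + 1/5·(13) = 1/5; E[Down] = -32/5. Best-responding. ✓
Column (type θ₁), facing Up: Left gives -9, Center gives 9, Right gives -4. Proposed Center is best. ✓
Column (type θ₂), facing Up: Left gives 10, Center gives 8, Right gives 1. Proposed Left is best. ✓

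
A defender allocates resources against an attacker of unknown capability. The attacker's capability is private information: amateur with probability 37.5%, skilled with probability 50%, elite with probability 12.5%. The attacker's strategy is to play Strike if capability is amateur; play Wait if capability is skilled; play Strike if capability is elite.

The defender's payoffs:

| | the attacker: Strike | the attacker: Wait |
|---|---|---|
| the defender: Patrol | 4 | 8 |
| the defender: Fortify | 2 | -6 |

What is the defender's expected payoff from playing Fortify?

Take the expectation over the attacker's capability, weighting each type's action by its prior probability.
E[Fortify] = 0.375·2 + 0.5·(-6) + 0.125·2 = 0.75 + (-3) + 0.25 = -2

-2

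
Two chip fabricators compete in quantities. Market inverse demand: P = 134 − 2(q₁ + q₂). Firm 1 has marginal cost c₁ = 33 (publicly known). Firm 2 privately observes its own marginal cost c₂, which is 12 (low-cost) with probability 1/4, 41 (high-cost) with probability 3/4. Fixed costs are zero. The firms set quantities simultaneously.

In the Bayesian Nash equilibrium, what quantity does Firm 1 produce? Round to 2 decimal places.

Type-c best response for Firm 2: q₂(c) = (134 − c)/4 − q₁/2.
Firm 1 maximizes expected profit; its first-order condition is 134 − 4q₁ − 2E[q₂] − 33 = 0.
Substituting E[q₂] and solving: E[c₂] = 33.75, so q₁ = (134 − 2·33 + 33.75)/6 = 16.9583.

16.96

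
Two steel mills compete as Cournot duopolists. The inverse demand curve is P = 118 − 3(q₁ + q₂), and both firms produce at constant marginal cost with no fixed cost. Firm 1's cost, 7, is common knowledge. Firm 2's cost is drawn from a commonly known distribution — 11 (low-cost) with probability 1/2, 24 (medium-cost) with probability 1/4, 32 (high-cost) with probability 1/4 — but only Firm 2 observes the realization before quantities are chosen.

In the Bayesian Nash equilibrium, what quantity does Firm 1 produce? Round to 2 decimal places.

Type-c best response for Firm 2: q₂(c) = (118 − c)/6 − q₁/2.
Firm 1 maximizes expected profit; its first-order condition is 118 − 6q₁ − 3E[q₂] − 7 = 0.
Substituting E[q₂] and solving: E[c₂] = 19.5, so q₁ = (118 − 2·7 + 19.5)/9 = 13.7222.

13.72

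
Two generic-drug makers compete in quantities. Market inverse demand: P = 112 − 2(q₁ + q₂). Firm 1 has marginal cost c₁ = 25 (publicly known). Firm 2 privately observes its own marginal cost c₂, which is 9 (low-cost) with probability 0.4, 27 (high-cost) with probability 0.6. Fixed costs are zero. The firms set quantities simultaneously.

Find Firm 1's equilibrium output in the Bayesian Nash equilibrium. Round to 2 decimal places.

13.63

Firm 2 with cost c maximizes (112 − 2(q₁+q₂) − c)·q₂, giving q₂(c) = (112 − c − 2q₁)/4.
E[c₂] = 0.4·9 + 0.6·27 = 19.8
Firm 1's FOC against E[q₂] yields q₁ = (112 − 2·25 + E[c₂])/6 = (112 − 50 + 19.8)/6 = 13.6333.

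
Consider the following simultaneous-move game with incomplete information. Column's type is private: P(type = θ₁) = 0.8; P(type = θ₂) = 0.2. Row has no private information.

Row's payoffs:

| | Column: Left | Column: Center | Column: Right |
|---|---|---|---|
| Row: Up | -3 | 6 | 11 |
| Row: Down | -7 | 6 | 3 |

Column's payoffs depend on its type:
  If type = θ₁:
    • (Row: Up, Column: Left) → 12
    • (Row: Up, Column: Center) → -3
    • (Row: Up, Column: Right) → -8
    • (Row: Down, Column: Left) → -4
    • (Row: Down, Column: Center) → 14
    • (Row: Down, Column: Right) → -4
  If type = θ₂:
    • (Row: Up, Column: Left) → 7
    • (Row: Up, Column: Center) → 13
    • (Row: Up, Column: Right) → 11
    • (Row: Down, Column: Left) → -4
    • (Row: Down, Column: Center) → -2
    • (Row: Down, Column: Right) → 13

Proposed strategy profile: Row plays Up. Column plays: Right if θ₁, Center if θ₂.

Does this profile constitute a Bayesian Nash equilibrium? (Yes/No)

No

Row plays Up: E[Up] = 0.8·(11) + 0.2·(6) = 10; E[Down] = 3.6. Best-responding. ✓
Column (type θ₁), facing Up: Left gives 12, Center gives -3, Right gives -8. Proposed Right is not best — profitable deviation exists. ✗
Column (type θ₂), facing Up: Left gives 7, Center gives 13, Right gives 11. Proposed Center is best. ✓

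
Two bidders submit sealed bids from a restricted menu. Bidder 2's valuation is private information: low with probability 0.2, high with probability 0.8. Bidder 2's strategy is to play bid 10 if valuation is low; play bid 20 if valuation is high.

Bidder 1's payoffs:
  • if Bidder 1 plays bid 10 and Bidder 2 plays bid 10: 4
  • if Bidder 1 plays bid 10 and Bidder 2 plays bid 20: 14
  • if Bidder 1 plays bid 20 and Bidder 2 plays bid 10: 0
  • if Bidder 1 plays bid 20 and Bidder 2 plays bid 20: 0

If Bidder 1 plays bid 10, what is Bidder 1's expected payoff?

E[bid 10] = 0.2·4 + 0.8·14 = 0.8 + 11.2 = 12

12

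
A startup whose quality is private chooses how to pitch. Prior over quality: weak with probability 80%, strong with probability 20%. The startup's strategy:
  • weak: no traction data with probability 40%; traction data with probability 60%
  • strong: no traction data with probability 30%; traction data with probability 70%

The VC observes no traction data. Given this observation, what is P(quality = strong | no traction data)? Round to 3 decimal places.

P(no traction data) = 0.8·0.4 + 0.2·0.3 = 0.38
P(strong | no traction data) = (0.2·0.3) / 0.38 = 0.06 / 0.38 = 0.157895

0.158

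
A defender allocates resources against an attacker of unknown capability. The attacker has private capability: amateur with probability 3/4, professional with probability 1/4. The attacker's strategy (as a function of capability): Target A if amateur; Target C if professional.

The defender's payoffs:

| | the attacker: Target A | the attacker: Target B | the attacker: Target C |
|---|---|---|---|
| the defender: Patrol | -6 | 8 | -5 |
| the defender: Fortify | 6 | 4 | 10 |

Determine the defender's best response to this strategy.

Fortify

E[Patrol] = 3/4·(-6) + 1/4·(-5) = -23/4
E[Fortify] = 3/4·(6) + 1/4·(10) = 7
Best response: Fortify (7 is the largest).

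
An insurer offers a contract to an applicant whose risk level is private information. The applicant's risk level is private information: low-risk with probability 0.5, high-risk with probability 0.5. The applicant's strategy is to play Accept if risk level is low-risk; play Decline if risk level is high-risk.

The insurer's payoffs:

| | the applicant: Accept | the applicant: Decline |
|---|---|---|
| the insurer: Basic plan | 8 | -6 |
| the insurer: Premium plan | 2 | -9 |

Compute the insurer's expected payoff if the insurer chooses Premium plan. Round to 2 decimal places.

E[Premium plan] = 0.5·2 + 0.5·(-9) = 1 + (-4.5) = -3.5

-3.50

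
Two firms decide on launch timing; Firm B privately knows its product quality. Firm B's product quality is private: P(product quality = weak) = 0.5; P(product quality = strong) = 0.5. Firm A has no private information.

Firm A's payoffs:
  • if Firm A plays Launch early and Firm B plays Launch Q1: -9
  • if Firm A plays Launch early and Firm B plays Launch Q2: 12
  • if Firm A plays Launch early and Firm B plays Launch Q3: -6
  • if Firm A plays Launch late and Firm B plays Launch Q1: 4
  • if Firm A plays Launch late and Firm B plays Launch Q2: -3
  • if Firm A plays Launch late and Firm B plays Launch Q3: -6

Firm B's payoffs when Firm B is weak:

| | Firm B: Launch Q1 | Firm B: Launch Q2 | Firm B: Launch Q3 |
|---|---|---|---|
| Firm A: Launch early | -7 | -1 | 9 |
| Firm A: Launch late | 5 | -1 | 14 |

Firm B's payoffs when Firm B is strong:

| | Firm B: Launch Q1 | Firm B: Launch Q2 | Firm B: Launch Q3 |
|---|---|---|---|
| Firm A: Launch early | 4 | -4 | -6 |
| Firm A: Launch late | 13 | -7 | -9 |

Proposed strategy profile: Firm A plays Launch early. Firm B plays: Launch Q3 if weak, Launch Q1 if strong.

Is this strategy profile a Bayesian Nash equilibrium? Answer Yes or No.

Firm A plays Launch early: E[Launch early] = 0.5·(-6) + 0.5·(-9) = -7.5; E[Launch late] = -1. Not best-responding. ✗
Firm B (product quality weak), facing Launch early: Launch Q1 gives -7, Launch Q2 gives -1, Launch Q3 gives 9. Proposed Launch Q3 is best. ✓
Firm B (product quality strong), facing Launch early: Launch Q1 gives 4, Launch Q2 gives -4, Launch Q3 gives -6. Proposed Launch Q1 is best. ✓

No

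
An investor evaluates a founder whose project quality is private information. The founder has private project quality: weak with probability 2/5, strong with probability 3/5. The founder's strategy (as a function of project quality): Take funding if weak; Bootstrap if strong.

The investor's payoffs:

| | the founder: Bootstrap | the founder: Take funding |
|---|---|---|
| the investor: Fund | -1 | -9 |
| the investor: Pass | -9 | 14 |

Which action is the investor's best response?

E[Fund] = 2/5·(-9) + 3/5·(-1) = -21/5
E[Pass] = 2/5·(14) + 3/5·(-9) = 1/5
Best response: Pass (1/5 is the largest).

Pass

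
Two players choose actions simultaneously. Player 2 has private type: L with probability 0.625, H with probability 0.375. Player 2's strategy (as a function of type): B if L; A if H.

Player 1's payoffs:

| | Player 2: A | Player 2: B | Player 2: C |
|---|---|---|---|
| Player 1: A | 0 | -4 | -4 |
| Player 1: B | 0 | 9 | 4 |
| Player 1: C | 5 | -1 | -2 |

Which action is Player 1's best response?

B

E[A] = 0.625·(-4) + 0.375·(0) = -2.5
E[B] = 0.625·(9) + 0.375·(0) = 5.625
E[C] = 0.625·(-1) + 0.375·(5) = 1.25
Best response: B (5.625 is the largest).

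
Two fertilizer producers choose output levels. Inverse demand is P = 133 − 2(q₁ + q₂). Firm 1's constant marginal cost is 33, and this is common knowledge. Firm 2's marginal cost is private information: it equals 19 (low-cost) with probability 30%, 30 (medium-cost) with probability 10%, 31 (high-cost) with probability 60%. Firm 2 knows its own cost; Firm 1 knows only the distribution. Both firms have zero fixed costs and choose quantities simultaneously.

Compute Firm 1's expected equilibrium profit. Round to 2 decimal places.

Firm 2 with cost c maximizes (133 − 2(q₁+q₂) − c)·q₂, giving q₂(c) = (133 − c − 2q₁)/4.
E[c₂] = 0.3·19 + 0.1·30 + 0.6·31 = 27.3
Firm 1's FOC against E[q₂] yields q₁ = (133 − 2·33 + E[c₂])/6 = (133 − 66 + 27.3)/6 = 15.7167.
E[P] = 133 − 2·(q₁ + E[q₂]) = 64.4333; Firm 1's expected profit = (E[P] − 33)·q₁ = (64.4333 − 33)·15.7167 = 494.027.

494.03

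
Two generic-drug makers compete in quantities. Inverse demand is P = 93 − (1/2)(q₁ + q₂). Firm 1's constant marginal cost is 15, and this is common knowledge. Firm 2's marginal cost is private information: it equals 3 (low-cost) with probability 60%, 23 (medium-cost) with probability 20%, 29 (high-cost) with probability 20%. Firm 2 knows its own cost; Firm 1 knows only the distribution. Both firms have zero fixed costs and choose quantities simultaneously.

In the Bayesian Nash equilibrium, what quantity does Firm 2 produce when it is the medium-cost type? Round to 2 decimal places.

44.93

Firm 2 with cost c maximizes (93 − (1/2)(q₁+q₂) − c)·q₂, giving q₂(c) = (93 − c − (1/2)q₁).
E[c₂] = 0.6·3 + 0.2·23 + 0.2·29 = 12.2
Firm 1's FOC against E[q₂] yields q₁ = (93 − 2·15 + E[c₂])/(3/2) = (93 − 30 + 12.2)/(3/2) = 50.1333.
q₂(medium-cost) = (93 − 23 − (1/2)·50.1333) = 44.9333.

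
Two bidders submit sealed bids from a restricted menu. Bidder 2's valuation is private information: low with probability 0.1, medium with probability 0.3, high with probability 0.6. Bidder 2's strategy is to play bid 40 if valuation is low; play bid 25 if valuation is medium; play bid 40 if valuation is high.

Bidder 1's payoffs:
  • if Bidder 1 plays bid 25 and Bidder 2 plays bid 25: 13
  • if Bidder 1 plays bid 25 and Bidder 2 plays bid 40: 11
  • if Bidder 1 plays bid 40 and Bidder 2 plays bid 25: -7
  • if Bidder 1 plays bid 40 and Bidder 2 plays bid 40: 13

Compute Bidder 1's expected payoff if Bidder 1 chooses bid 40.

7

E[bid 40] = 0.1·13 + 0.3·(-7) + 0.6·13 = 1.3 + (-2.1) + 7.8 = 7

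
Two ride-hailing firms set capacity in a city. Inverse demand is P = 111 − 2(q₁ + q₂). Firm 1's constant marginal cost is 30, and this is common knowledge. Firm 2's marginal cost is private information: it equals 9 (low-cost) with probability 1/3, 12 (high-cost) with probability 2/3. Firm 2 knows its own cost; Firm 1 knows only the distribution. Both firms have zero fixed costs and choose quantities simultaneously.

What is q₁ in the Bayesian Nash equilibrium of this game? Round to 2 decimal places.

10.33

Firm 2 with cost c maximizes (111 − 2(q₁+q₂) − c)·q₂, giving q₂(c) = (111 − c − 2q₁)/4.
E[c₂] = 1/3·9 + 2/3·12 = 11
Firm 1's FOC against E[q₂] yields q₁ = (111 − 2·30 + E[c₂])/6 = (111 − 60 + 11)/6 = 10.3333.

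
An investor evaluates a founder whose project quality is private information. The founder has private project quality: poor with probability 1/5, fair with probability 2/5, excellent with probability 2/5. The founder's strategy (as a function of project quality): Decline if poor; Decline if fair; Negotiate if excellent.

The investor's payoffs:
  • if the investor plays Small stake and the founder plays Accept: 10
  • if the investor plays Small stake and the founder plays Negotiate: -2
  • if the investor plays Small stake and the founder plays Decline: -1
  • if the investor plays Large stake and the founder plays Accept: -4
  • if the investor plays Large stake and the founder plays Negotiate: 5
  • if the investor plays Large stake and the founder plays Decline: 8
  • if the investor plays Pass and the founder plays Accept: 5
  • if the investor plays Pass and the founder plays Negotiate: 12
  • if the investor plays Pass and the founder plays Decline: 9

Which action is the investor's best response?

Pass

Compute the investor's expected payoff for each action, taking the expectation over the founder's type.
E[Small stake] = 1/5·(-1) + 2/5·(-1) + 2/5·(-2) = -7/5
E[Large stake] = 1/5·(8) + 2/5·(8) + 2/5·(5) = 34/5
E[Pass] = 1/5·(9) + 2/5·(9) + 2/5·(12) = 51/5
Best response: Pass (51/5 is the largest).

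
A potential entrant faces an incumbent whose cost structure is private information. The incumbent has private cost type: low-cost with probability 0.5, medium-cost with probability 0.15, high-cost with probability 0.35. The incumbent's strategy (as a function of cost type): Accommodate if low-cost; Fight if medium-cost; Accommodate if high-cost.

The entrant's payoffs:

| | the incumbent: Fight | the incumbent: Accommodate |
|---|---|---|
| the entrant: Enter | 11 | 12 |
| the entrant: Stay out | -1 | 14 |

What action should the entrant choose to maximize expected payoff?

Enter

E[Enter] = 0.5·(12) + 0.15·(11) + 0.35·(12) = 11.85
E[Stay out] = 0.5·(14) + 0.15·(-1) + 0.35·(14) = 11.75
Best response: Enter (11.85 is the largest).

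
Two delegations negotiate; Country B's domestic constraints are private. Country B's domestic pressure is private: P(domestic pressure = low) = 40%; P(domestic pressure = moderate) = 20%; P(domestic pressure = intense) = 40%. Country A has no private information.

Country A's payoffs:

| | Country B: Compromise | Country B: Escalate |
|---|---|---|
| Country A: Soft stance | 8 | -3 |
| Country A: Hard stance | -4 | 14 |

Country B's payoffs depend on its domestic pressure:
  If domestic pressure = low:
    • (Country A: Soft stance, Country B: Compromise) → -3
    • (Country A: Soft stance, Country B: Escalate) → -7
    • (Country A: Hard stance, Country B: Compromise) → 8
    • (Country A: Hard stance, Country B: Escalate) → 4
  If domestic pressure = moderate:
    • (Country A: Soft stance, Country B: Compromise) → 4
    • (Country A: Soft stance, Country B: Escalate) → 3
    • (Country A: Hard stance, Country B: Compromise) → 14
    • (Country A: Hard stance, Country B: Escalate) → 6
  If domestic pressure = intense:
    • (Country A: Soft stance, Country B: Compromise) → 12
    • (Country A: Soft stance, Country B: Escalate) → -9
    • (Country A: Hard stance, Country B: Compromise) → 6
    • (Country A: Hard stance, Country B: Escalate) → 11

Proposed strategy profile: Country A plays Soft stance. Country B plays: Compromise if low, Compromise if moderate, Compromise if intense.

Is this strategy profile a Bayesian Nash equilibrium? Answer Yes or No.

Country A plays Soft stance: E[Soft stance] = 0.4·(8) + 0.2·(8) + 0.4·(8) = 8; E[Hard stance] = -4. Best-responding. ✓
Country B (domestic pressure low), facing Soft stance: Compromise gives -3, Escalate gives -7. Proposed Compromise is best. ✓
Country B (domestic pressure moderate), facing Soft stance: Compromise gives 4, Escalate gives 3. Proposed Compromise is best. ✓
Country B (domestic pressure intense), facing Soft stance: Compromise gives 12, Escalate gives -9. Proposed Compromise is best. ✓

Yes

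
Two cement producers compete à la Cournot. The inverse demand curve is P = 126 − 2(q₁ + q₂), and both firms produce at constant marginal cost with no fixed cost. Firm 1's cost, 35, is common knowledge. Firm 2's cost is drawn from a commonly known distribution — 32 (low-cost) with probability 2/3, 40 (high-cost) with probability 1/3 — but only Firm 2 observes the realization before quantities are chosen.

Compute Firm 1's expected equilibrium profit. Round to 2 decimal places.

Type-c best response for Firm 2: q₂(c) = (126 − c)/4 − q₁/2.
Firm 1 maximizes expected profit; its first-order condition is 126 − 4q₁ − 2E[q₂] − 35 = 0.
Substituting E[q₂] and solving: E[c₂] = 34.6667, so q₁ = (126 − 2·35 + 34.6667)/6 = 15.1111.
E[P] = 126 − 2·(q₁ + E[q₂]) = 65.2222; Firm 1's expected profit = (E[P] − 35)·q₁ = (65.2222 − 35)·15.1111 = 456.691.

456.69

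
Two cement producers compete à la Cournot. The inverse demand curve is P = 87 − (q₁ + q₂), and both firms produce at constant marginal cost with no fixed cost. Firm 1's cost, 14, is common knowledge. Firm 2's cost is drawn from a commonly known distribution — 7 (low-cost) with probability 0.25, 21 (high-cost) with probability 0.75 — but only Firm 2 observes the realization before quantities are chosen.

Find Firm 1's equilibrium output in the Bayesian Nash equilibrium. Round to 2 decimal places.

25.50

Type-c best response for Firm 2: q₂(c) = (87 − c)/2 − q₁/2.
Firm 1 maximizes expected profit; its first-order condition is 87 − 2q₁ − E[q₂] − 14 = 0.
Substituting E[q₂] and solving: E[c₂] = 17.5, so q₁ = (87 − 2·14 + 17.5)/3 = 25.5.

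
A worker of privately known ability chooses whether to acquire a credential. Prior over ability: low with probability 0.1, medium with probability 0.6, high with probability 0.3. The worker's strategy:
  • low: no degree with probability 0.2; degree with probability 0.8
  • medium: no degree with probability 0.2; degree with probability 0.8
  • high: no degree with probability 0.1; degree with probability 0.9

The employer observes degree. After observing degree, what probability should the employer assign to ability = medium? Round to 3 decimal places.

0.578

P(degree) = 0.1·0.8 + 0.6·0.8 + 0.3·0.9 = 0.83
P(medium | degree) = (0.6·0.8) / 0.83 = 0.48 / 0.83 = 0.578313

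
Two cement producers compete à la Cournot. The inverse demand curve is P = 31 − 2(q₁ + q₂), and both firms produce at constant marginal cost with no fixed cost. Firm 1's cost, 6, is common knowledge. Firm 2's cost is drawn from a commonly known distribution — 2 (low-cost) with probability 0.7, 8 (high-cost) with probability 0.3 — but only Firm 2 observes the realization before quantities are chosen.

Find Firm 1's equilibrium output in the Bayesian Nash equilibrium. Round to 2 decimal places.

3.80

Type-c best response for Firm 2: q₂(c) = (31 − c)/4 − q₁/2.
Firm 1 maximizes expected profit; its first-order condition is 31 − 4q₁ − 2E[q₂] − 6 = 0.
Substituting E[q₂] and solving: E[c₂] = 3.8, so q₁ = (31 − 2·6 + 3.8)/6 = 3.8.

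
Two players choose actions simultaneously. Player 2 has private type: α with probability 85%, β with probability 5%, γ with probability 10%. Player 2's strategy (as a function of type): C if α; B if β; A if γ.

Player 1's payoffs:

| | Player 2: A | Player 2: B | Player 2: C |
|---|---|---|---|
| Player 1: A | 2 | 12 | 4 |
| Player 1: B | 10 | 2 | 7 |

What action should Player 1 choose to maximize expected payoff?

B

Compute Player 1's expected payoff for each action, taking the expectation over Player 2's type.
E[A] = 0.85·(4) + 0.05·(12) + 0.1·(2) = 4.2
E[B] = 0.85·(7) + 0.05·(2) + 0.1·(10) = 7.05
Best response: B (7.05 is the largest).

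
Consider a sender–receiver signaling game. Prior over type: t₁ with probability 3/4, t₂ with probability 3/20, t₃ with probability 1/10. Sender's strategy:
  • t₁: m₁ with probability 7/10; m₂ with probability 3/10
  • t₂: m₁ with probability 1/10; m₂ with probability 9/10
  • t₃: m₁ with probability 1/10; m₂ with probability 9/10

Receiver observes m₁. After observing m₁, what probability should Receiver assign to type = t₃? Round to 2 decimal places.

0.02

P(m₁) = (3/4)·(7/10) + (3/20)·(1/10) + (1/10)·(1/10) = 11/20
P(t₃ | m₁) = ((1/10)·(1/10)) / (11/20) = (1/100) / (11/20) = 1/55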